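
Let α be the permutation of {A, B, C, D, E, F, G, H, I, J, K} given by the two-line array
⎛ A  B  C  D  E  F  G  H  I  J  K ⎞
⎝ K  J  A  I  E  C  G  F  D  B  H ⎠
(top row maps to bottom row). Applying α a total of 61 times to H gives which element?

Tracing H → F → … returns to H after 5 steps, so H lies in a 5-cycle (A K H F C).
Since the cycle has length 5, α^61 acts on it the same as α^1 (61 mod 5 = 1).
Stepping 1 place around the cycle: H → F.

F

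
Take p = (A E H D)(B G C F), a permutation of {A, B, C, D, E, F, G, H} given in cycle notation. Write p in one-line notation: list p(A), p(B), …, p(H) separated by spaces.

Reading each image from the cycles: A→E, B→G, C→F, D→A, E→H, F→B, G→C, H→D.
Listing these in domain order gives E G F A H B C D.

E G F A H B C D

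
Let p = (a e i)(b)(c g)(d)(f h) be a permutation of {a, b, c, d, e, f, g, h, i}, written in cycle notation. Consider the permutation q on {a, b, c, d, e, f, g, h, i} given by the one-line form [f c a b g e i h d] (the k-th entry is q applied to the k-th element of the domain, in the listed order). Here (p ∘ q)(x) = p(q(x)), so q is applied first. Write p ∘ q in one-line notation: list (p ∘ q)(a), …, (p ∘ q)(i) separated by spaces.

h g e b c i a f d

(p ∘ q)(x) = p(q(x)). Computing each image: p(q(a)) = p(f) = h, p(q(b)) = p(c) = g, p(q(c)) = p(a) = e, p(q(d)) = p(b) = b, p(q(e)) = p(g) = c, p(q(f)) = p(e) = i, p(q(g)) = p(i) = a, p(q(h)) = p(h) = f, p(q(i)) = p(d) = d.
Hence p ∘ q = [h g e b c i a f d].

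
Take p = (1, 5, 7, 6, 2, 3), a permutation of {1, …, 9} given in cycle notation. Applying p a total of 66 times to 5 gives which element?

5

5 lies in the 6-cycle (1, 5, 7, 6, 2, 3).
On a 6-cycle, p^6 is the identity, so p^66 = p^0 there (66 ≡ 0 mod 6).
So p^66(5) = 5.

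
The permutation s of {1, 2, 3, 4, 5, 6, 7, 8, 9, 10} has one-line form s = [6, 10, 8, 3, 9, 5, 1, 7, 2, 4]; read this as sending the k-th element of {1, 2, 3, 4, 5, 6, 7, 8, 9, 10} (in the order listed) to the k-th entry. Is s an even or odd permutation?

In disjoint-cycle form the cycle lengths are 10.
A cycle is odd iff its length is even; s has 1 even-length cycle, so sgn(s) = (−1)^1 and s is odd.

odd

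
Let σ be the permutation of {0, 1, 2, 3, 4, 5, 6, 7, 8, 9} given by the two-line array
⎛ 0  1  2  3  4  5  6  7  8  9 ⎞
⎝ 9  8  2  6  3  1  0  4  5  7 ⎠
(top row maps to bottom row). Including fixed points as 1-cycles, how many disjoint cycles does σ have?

The cycle decomposition is (0 9 7 4 3 6)(1 8 5)(2), which has 3 cycles (counting 1-cycles).

3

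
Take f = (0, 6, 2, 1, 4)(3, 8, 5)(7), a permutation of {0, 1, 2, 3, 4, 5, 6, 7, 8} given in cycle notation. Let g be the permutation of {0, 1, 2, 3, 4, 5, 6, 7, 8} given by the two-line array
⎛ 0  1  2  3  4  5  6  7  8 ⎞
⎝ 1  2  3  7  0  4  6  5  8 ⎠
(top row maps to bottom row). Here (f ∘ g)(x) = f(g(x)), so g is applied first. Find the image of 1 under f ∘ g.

First apply g: g(1) = 2, then f(2) = 1. Thus (f ∘ g)(1) = 1.

1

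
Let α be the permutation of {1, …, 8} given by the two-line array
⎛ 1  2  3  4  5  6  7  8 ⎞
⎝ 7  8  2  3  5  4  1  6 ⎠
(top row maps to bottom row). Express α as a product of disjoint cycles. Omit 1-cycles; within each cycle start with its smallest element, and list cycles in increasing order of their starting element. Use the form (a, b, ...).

(1, 7)(2, 8, 6, 4, 3)

Iterating α from 1 gives 1 → 7 → 1; that is the 2-cycle (1, 7).
Repeating from the next unused element and collecting all non-trivial cycles gives (1, 7)(2, 8, 6, 4, 3).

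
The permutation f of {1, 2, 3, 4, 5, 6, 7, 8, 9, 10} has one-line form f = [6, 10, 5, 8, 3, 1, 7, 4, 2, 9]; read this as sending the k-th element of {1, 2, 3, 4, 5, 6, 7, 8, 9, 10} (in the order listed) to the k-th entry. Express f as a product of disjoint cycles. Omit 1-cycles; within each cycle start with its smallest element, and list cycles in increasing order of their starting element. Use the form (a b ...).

(1 6)(2 10 9)(3 5)(4 8)

Iterating f from 1 gives 1 → 6 → 1; that is the 2-cycle (1 6).
Repeating from the next unused element and collecting all non-trivial cycles gives (1 6)(2 10 9)(3 5)(4 8).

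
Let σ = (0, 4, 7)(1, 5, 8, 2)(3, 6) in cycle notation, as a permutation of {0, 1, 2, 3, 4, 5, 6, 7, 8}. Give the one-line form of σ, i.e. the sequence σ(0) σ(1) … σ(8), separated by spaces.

4 5 1 6 7 8 3 0 2

Each element maps to the next entry in its cycle (wrapping to the front): 0↦4, 1↦5, 2↦1, 3↦6, 4↦7, 5↦8, 6↦3, 7↦0, 8↦2.
So the one-line form is 4 5 1 6 7 8 3 0 2.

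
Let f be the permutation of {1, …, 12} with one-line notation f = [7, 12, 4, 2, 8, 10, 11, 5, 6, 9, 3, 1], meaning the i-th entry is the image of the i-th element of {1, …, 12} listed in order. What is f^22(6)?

10

Tracing 6 → 10 → … returns to 6 after 3 steps, so 6 lies in a 3-cycle (6, 10, 9).
On a 3-cycle, f^3 is the identity, so f^22 = f^1 there (22 ≡ 1 mod 3).
Advancing 1 step from 6: 6 → 10.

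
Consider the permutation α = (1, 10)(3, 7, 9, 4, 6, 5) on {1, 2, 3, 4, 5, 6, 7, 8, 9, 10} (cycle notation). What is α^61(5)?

3

5 lies in the 6-cycle (3, 7, 9, 4, 6, 5).
Since the cycle has length 6, α^61 acts on it the same as α^1 (61 mod 6 = 1).
Advancing 1 step from 5: 5 → 3.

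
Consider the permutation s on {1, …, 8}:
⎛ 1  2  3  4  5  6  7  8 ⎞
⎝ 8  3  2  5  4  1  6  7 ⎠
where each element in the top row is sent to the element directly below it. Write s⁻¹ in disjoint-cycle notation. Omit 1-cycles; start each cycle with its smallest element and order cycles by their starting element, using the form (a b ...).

First write s in disjoint cycles: (1 8 7 6)(2 3)(4 5).
The inverse reverses every cycle; in canonical form, s⁻¹ = (1 6 7 8)(2 3)(4 5).

(1 6 7 8)(2 3)(4 5)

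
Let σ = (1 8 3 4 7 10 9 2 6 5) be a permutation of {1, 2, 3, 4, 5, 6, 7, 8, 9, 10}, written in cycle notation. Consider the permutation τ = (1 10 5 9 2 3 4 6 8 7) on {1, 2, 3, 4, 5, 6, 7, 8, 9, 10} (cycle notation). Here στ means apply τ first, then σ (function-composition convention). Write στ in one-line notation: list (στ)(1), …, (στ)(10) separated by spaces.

(στ)(x) = σ(τ(x)). Computing each image: σ(τ(1)) = σ(10) = 9, σ(τ(2)) = σ(3) = 4, σ(τ(3)) = σ(4) = 7, σ(τ(4)) = σ(6) = 5, σ(τ(5)) = σ(9) = 2, σ(τ(6)) = σ(8) = 3, σ(τ(7)) = σ(1) = 8, σ(τ(8)) = σ(7) = 10, σ(τ(9)) = σ(2) = 6, σ(τ(10)) = σ(5) = 1.
Hence στ = [9 4 7 5 2 3 8 10 6 1].

9 4 7 5 2 3 8 10 6 1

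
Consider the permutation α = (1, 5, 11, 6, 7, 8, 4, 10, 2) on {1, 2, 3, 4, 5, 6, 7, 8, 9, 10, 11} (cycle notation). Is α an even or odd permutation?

The cycle lengths are 9, 1, 1.
A cycle is odd iff its length is even; α has 0 even-length cycles, so sgn(α) = (−1)^0 and α is even.

even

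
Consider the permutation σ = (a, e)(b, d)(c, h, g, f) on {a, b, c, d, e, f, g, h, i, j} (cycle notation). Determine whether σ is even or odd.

The cycle lengths are 4, 2, 2, 1, 1.
A cycle is odd iff its length is even; σ has 3 even-length cycles, so sgn(σ) = (−1)^3 and σ is odd.

odd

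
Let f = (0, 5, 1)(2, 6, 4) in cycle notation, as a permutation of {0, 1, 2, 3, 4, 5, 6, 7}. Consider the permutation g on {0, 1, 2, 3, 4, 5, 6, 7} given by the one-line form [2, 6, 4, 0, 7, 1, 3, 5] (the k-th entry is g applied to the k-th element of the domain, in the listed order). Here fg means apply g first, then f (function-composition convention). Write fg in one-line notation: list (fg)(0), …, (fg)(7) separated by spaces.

6 4 2 5 7 0 3 1

(fg)(x) = f(g(x)). Computing each image: f(g(0)) = f(2) = 6, f(g(1)) = f(6) = 4, f(g(2)) = f(4) = 2, f(g(3)) = f(0) = 5, f(g(4)) = f(7) = 7, f(g(5)) = f(1) = 0, f(g(6)) = f(3) = 3, f(g(7)) = f(5) = 1.
Hence fg = [6 4 2 5 7 0 3 1].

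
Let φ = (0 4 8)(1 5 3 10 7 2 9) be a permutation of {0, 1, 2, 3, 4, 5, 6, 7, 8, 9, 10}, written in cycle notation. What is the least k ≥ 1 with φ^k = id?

The disjoint cycles have lengths 7, 3, 1.
The order of φ is the least common multiple of its cycle lengths: lcm(7, 3) = 21.

21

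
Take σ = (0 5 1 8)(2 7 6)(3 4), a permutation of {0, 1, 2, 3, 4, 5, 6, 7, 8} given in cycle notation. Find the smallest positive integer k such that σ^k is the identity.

The disjoint cycles have lengths 4, 3, 2.
Since disjoint cycles commute, ord(σ) = lcm(4, 3, 2) = 12.

12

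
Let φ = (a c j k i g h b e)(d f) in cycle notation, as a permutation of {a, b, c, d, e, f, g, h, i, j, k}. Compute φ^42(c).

c lies in the 9-cycle (a c j k i g h b e).
On a 9-cycle, φ^9 is the identity, so φ^42 = φ^6 there (42 ≡ 6 mod 9).
Stepping 6 places around the cycle: c → j → k → i → g → h → b.

b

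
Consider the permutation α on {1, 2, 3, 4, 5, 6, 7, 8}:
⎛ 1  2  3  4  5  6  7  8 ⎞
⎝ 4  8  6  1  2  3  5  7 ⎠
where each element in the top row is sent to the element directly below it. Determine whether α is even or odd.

odd

In disjoint-cycle form the cycle lengths are 4, 2, 2.
A cycle of length ℓ contributes ℓ−1 transpositions, so α is a product of 3 + 1 + 1 = 5 transpositions — odd.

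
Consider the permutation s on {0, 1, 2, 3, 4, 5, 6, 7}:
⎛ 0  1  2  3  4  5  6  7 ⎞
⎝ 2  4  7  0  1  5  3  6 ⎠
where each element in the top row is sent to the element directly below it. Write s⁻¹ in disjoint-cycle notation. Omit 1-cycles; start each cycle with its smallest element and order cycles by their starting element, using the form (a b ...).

(0 3 6 7 2)(1 4)

First write s in disjoint cycles: (0 2 7 6 3)(1 4).
The inverse reverses every cycle; in canonical form, s⁻¹ = (0 3 6 7 2)(1 4).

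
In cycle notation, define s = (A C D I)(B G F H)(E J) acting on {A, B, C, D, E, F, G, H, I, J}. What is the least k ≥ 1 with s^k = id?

The disjoint cycles have lengths 4, 4, 2.
The order of s is the least common multiple of its cycle lengths: lcm(4, 4, 2) = 4.

4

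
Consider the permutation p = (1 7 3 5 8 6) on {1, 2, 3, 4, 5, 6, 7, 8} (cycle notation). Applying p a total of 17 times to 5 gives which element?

3

5 lies in the 6-cycle (1 7 3 5 8 6).
Powers repeat with period 6 on this cycle, and 17 mod 6 = 5, so p^17(5) = p^5(5).
Stepping 5 places around the cycle: 5 → 8 → 6 → 1 → 7 → 3.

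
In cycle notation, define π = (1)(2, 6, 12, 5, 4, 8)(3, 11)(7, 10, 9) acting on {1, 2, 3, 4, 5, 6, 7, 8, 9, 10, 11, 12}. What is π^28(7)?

10

7 lies in the 3-cycle (7, 10, 9).
Powers repeat with period 3 on this cycle, and 28 mod 3 = 1, so π^28(7) = π^1(7).
Stepping 1 place around the cycle: 7 → 10.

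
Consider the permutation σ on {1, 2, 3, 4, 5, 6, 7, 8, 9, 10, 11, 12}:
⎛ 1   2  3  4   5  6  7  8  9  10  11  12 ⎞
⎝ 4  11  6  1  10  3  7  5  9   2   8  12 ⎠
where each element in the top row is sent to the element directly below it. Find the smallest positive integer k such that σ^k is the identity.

10

Writing σ as disjoint cycles, the cycle lengths are 5, 2, 2, 1, 1, 1.
The order of σ is the least common multiple of its cycle lengths: lcm(5, 2, 2) = 10.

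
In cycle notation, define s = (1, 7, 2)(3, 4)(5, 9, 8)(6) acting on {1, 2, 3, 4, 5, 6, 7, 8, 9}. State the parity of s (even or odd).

The cycle lengths are 3, 3, 2, 1.
A cycle is odd iff its length is even; s has 1 even-length cycle, so sgn(s) = (−1)^1 and s is odd.

odd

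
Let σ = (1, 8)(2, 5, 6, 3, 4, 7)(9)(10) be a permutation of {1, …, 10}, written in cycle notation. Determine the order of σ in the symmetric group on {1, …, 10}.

The disjoint cycles have lengths 6, 2, 1, 1.
Since disjoint cycles commute, ord(σ) = lcm(6, 2) = 6.

6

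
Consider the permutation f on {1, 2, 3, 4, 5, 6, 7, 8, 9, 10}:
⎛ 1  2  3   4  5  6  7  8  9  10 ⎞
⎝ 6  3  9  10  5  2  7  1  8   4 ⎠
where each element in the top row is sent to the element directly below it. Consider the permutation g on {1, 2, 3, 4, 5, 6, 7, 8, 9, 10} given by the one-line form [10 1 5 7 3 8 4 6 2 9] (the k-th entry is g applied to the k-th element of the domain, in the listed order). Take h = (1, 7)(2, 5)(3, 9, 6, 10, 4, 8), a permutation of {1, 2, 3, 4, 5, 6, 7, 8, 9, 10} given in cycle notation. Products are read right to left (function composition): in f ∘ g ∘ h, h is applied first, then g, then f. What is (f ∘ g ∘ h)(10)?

7

Chase 10: h(10) = 4; g(4) = 7; f(7) = 7. Hence (f ∘ g ∘ h)(10) = 7.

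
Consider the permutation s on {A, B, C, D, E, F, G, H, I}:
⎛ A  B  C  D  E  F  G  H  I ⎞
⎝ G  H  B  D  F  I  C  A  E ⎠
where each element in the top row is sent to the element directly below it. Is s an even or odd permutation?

In disjoint-cycle form the cycle lengths are 5, 3, 1.
A cycle is odd iff its length is even; s has 0 even-length cycles, so sgn(s) = (−1)^0 and s is even.

even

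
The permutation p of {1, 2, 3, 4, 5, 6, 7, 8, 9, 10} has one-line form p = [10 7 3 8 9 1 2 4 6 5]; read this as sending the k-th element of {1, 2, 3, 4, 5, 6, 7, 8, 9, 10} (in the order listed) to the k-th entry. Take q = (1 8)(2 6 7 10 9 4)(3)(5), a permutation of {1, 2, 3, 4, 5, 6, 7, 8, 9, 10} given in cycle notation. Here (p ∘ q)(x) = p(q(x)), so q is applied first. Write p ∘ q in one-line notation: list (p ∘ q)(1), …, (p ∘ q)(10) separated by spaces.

4 1 3 7 9 2 5 10 8 6

(p ∘ q)(x) = p(q(x)). Computing each image: p(q(1)) = p(8) = 4, p(q(2)) = p(6) = 1, p(q(3)) = p(3) = 3, p(q(4)) = p(2) = 7, p(q(5)) = p(5) = 9, p(q(6)) = p(7) = 2, p(q(7)) = p(10) = 5, p(q(8)) = p(1) = 10, p(q(9)) = p(4) = 8, p(q(10)) = p(9) = 6.
Hence p ∘ q = [4 1 3 7 9 2 5 10 8 6].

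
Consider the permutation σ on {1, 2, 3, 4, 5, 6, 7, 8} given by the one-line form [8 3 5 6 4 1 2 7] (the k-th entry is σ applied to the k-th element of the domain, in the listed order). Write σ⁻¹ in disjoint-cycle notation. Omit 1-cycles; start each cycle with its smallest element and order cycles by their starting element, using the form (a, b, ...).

The cycle decomposition of σ is (1, 8, 7, 2, 3, 5, 4, 6).
Reversing each cycle (and rotating so the smallest element leads) gives σ⁻¹ = (1, 6, 4, 5, 3, 2, 7, 8).

(1, 6, 4, 5, 3, 2, 7, 8)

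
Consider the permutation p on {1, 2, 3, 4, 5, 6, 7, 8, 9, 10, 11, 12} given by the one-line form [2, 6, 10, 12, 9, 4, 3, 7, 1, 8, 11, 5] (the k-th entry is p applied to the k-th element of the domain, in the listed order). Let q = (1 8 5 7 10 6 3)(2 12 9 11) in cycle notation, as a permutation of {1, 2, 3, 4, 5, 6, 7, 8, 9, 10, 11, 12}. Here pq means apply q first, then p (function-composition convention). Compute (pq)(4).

First apply q: q(4) = 4, then p(4) = 12. Thus (pq)(4) = 12.

12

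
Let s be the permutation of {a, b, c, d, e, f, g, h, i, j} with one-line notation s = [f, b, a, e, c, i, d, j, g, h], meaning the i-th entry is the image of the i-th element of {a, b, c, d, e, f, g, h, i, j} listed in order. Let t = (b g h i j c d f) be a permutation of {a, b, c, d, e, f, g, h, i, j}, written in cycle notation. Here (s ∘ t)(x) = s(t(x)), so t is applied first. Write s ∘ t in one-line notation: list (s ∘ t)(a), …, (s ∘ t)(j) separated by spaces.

For each element, apply t then s: a → a → f; b → g → d; c → d → e; d → f → i; e → e → c; f → b → b; g → h → j; h → i → g; i → j → h; j → c → a.
So s ∘ t in one-line form is f d e i c b j g h a.

f d e i c b j g h a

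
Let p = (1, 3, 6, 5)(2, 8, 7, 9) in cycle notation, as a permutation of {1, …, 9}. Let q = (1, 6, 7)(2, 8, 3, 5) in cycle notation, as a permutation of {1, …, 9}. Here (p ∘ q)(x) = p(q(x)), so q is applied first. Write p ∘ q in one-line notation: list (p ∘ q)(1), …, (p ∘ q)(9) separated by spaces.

For each element, apply q then p: 1 → 6 → 5; 2 → 8 → 7; 3 → 5 → 1; 4 → 4 → 4; 5 → 2 → 8; 6 → 7 → 9; 7 → 1 → 3; 8 → 3 → 6; 9 → 9 → 2.
So p ∘ q in one-line form is 5 7 1 4 8 9 3 6 2.

5 7 1 4 8 9 3 6 2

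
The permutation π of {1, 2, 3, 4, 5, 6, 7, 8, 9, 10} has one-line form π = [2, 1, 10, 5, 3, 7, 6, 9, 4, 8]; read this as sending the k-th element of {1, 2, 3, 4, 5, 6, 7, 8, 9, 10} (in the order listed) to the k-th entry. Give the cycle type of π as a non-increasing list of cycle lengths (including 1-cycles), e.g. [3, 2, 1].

[6, 2, 2]

The disjoint cycles are (1 2)(3 10 8 9 4 5)(6 7), with lengths 6, 2, 2 in non-increasing order.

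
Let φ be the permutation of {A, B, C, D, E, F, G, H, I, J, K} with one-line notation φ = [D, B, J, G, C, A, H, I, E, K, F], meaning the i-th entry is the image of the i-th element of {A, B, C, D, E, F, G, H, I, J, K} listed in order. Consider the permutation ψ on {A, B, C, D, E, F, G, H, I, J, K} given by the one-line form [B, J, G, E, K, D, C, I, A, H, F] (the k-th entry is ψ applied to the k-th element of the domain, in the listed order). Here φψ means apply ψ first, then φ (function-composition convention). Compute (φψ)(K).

A

ψ(K) = F, then φ(F) = A; composing gives (φψ)(K) = A.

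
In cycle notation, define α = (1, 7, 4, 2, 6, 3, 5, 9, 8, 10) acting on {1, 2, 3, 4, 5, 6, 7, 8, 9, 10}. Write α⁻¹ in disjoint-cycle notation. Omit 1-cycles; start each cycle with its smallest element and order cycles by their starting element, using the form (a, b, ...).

(1, 10, 8, 9, 5, 3, 6, 2, 4, 7)

If α sends a → b within a cycle, α⁻¹ sends b → a; equivalently, reverse each cycle.
Reversing each cycle of α and rotating so the smallest element leads gives (1, 10, 8, 9, 5, 3, 6, 2, 4, 7).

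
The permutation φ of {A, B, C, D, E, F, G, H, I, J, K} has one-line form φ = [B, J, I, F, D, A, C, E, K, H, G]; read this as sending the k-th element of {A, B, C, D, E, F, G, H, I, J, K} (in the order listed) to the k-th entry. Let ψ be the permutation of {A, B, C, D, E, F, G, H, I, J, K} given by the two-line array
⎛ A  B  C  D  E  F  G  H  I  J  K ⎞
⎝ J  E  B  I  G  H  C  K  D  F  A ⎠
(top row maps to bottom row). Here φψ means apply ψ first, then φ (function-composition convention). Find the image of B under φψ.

D

(φψ)(B) = φ(ψ(B)). ψ(B) = E, then φ(E) = D. So (φψ)(B) = D.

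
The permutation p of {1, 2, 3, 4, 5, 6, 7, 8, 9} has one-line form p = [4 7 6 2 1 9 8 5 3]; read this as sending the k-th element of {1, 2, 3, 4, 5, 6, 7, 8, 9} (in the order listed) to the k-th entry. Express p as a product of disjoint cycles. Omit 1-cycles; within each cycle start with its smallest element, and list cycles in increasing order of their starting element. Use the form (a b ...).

(1 4 2 7 8 5)(3 6 9)

Iterating p from 1 gives 1 → 4 → 2 → 7 → 8 → 5 → 1; that is the 6-cycle (1 4 2 7 8 5).
Repeating from the next unused element and collecting all non-trivial cycles gives (1 4 2 7 8 5)(3 6 9).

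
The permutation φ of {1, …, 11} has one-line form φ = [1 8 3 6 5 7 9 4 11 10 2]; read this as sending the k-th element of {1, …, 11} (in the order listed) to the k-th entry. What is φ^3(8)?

7

Tracing 8 → 4 → … returns to 8 after 7 steps, so 8 lies in a 7-cycle (2 8 4 6 7 9 11).
Stepping 3 places around the cycle: 8 → 4 → 6 → 7.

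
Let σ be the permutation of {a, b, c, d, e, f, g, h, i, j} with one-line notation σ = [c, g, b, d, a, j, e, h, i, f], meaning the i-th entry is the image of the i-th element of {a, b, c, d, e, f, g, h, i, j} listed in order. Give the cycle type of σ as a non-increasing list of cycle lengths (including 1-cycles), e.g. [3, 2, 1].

The disjoint cycles are (a c b g e)(d)(f j)(h)(i), with lengths 5, 2, 1, 1, 1 in non-increasing order.

[5, 2, 1, 1, 1]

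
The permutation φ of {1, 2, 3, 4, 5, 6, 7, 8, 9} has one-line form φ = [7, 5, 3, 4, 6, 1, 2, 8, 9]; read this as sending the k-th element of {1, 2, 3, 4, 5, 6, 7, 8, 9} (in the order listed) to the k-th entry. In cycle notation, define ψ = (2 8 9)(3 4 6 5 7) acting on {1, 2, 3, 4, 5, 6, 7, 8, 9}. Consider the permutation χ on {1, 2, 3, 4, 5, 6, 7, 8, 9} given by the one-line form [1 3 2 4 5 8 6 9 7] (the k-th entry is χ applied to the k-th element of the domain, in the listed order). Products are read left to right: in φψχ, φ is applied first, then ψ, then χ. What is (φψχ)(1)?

2

Chase 1: φ(1) = 7; ψ(7) = 3; χ(3) = 2. Hence (φψχ)(1) = 2.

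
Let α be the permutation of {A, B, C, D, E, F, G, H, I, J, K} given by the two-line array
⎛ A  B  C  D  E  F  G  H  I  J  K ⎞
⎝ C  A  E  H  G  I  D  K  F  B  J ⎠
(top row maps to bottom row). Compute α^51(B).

Tracing B → A → … returns to B after 9 steps, so B lies in a 9-cycle (A, C, E, G, D, H, K, J, B).
On a 9-cycle, α^9 is the identity, so α^51 = α^6 there (51 ≡ 6 mod 9).
Advancing 6 steps from B: B → A → C → E → G → D → H.

H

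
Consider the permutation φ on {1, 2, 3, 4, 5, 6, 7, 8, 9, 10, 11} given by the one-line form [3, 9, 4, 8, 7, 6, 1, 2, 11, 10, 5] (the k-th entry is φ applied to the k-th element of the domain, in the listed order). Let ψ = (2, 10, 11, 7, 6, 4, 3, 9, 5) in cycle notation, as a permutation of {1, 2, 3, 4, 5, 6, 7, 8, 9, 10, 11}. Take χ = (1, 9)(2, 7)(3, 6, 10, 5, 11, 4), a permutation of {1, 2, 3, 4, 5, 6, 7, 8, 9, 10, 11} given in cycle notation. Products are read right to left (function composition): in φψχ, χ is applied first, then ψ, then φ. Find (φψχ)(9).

3

(φψχ)(9) = φ(ψ(χ(9))). χ(9) = 1, then ψ(1) = 1, then φ(1) = 3, so the result is 3.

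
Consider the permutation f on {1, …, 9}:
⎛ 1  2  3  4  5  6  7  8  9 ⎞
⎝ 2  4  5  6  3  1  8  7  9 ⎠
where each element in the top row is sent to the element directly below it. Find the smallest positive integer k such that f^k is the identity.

The disjoint-cycle form of f has cycle lengths 4, 2, 2, 1.
The order is lcm(4, 2, 2) = 4.

4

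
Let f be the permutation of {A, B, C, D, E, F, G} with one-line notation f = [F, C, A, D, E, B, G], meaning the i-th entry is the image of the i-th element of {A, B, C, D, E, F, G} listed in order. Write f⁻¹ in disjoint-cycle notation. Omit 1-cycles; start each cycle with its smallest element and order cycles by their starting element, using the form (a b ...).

(A C B F)

First write f in disjoint cycles: (A F B C).
Reversing each cycle (and rotating so the smallest element leads) gives f⁻¹ = (A C B F).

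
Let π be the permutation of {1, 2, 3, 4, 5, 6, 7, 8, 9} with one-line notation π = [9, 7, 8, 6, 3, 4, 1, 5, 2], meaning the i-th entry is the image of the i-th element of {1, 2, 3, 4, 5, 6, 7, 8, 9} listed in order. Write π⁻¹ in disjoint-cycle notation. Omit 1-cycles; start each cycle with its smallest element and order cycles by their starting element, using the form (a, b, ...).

First write π in disjoint cycles: (1, 9, 2, 7)(3, 8, 5)(4, 6).
The inverse reverses every cycle; in canonical form, π⁻¹ = (1, 7, 2, 9)(3, 5, 8)(4, 6).

(1, 7, 2, 9)(3, 5, 8)(4, 6)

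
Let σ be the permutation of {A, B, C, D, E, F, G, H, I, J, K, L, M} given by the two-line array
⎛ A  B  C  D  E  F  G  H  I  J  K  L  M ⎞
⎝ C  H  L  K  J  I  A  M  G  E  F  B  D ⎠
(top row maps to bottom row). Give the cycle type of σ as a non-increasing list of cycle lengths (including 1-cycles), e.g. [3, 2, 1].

The disjoint cycles are (A C L B H M D K F I G)(E J), with lengths 11, 2 in non-increasing order.

[11, 2]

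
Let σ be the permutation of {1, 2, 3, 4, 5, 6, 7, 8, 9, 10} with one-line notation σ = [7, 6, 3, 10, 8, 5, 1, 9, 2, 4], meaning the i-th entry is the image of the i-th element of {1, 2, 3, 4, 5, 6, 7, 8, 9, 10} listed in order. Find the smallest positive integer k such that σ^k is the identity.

10

The disjoint-cycle form of σ has cycle lengths 5, 2, 2, 1.
Since disjoint cycles commute, ord(σ) = lcm(5, 2, 2) = 10.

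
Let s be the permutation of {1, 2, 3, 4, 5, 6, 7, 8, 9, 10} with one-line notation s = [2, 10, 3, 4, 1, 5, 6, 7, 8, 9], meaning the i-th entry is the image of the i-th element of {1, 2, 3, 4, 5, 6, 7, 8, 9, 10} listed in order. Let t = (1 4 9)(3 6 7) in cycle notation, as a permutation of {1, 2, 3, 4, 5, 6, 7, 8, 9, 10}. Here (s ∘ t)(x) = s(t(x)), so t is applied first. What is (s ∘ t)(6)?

First apply t: t(6) = 7, then s(7) = 6. Thus (s ∘ t)(6) = 6.

6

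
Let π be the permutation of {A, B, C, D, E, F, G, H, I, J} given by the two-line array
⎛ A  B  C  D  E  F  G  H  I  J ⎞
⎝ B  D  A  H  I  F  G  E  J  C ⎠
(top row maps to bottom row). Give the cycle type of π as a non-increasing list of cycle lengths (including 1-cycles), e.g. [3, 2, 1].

The disjoint cycles are (A B D H E I J C)(F)(G), with lengths 8, 1, 1 in non-increasing order.

[8, 1, 1]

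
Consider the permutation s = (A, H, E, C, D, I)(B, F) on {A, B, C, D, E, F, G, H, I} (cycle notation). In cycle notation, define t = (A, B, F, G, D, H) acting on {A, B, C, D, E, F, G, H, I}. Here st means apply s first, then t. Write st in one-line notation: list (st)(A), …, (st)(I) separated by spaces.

For each element, apply s then t: A → H → A; B → F → G; C → D → H; D → I → I; E → C → C; F → B → F; G → G → D; H → E → E; I → A → B.
So st in one-line form is A G H I C F D E B.

A G H I C F D E B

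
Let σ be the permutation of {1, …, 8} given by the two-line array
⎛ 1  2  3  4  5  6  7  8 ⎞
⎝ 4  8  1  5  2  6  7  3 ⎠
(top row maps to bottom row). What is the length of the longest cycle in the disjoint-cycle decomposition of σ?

6

Decomposing into disjoint cycles gives (1, 4, 5, 2, 8, 3); the longest has length 6.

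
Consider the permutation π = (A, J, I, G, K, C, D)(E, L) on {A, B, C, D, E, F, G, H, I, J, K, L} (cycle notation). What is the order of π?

14

The disjoint cycles have lengths 7, 2, 1, 1, 1.
The order is lcm(7, 2) = 14.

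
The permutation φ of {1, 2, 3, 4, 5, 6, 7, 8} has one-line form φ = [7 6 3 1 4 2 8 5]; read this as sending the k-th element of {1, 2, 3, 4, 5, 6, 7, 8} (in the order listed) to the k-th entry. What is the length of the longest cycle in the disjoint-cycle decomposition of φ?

Decomposing into disjoint cycles gives (1, 7, 8, 5, 4)(2, 6); the longest has length 5.

5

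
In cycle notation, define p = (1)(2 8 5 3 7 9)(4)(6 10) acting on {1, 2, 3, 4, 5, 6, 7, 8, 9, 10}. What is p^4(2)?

7

2 lies in the 6-cycle (2 8 5 3 7 9).
Stepping 4 places around the cycle: 2 → 8 → 5 → 3 → 7.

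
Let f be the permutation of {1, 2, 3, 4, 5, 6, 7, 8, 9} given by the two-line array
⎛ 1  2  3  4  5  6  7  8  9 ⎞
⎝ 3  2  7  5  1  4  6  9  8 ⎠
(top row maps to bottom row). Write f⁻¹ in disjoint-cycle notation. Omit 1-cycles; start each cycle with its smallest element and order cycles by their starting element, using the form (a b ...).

(1 5 4 6 7 3)(8 9)

First write f in disjoint cycles: (1 3 7 6 4 5)(8 9).
The inverse reverses every cycle; in canonical form, f⁻¹ = (1 5 4 6 7 3)(8 9).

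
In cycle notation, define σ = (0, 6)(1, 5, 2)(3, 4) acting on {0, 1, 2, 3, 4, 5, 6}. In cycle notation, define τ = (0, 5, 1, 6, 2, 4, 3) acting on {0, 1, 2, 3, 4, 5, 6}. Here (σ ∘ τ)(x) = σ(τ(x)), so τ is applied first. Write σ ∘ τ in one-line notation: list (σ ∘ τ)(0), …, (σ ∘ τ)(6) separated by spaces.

2 0 3 6 4 5 1

(σ ∘ τ)(x) = σ(τ(x)). Computing each image: σ(τ(0)) = σ(5) = 2, σ(τ(1)) = σ(6) = 0, σ(τ(2)) = σ(4) = 3, σ(τ(3)) = σ(0) = 6, σ(τ(4)) = σ(3) = 4, σ(τ(5)) = σ(1) = 5, σ(τ(6)) = σ(2) = 1.
Hence σ ∘ τ = [2 0 3 6 4 5 1].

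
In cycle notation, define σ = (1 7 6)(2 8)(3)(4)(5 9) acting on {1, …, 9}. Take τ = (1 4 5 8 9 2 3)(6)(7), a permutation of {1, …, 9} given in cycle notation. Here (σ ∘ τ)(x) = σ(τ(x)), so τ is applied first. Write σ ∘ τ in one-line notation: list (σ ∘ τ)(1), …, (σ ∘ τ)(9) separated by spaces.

For each element, apply τ then σ: 1 → 4 → 4; 2 → 3 → 3; 3 → 1 → 7; 4 → 5 → 9; 5 → 8 → 2; 6 → 6 → 1; 7 → 7 → 6; 8 → 9 → 5; 9 → 2 → 8.
Collecting the images, σ ∘ τ = [4 3 7 9 2 1 6 5 8].

4 3 7 9 2 1 6 5 8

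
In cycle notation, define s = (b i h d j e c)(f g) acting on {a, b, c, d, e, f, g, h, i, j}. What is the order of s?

14

The cycle type of s is (7, 2, 1).
The order of s is the least common multiple of its cycle lengths: lcm(7, 2) = 14.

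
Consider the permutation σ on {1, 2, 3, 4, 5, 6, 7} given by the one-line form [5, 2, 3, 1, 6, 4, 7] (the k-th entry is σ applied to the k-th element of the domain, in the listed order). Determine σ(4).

4 is element number 4 of the domain, and entry number 4 of the one-line form is 1, so σ(4) = 1.

1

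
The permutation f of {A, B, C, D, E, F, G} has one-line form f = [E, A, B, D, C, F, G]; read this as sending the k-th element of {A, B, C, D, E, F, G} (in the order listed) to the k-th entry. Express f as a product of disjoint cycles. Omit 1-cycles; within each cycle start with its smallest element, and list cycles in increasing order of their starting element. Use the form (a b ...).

(A E C B)

Iterating f from A gives A → E → C → B → A; that is the 4-cycle (A E C B).
Continuing from each remaining unvisited element yields (A E C B).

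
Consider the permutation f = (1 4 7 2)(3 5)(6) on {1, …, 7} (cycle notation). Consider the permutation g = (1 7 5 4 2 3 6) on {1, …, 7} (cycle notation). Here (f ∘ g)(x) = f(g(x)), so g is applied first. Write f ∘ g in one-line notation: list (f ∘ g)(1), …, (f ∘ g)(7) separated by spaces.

(f ∘ g)(x) = f(g(x)). Computing each image: f(g(1)) = f(7) = 2, f(g(2)) = f(3) = 5, f(g(3)) = f(6) = 6, f(g(4)) = f(2) = 1, f(g(5)) = f(4) = 7, f(g(6)) = f(1) = 4, f(g(7)) = f(5) = 3.
Hence f ∘ g = [2 5 6 1 7 4 3].

2 5 6 1 7 4 3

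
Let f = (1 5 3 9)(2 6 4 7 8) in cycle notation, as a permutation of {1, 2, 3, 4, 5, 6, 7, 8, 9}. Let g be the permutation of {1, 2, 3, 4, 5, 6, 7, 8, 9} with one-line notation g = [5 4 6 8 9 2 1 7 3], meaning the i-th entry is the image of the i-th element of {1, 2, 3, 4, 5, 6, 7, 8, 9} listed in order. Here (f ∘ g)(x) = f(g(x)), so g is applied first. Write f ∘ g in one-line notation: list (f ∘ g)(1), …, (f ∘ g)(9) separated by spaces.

3 7 4 2 1 6 5 8 9

(f ∘ g)(x) = f(g(x)). Computing each image: f(g(1)) = f(5) = 3, f(g(2)) = f(4) = 7, f(g(3)) = f(6) = 4, f(g(4)) = f(8) = 2, f(g(5)) = f(9) = 1, f(g(6)) = f(2) = 6, f(g(7)) = f(1) = 5, f(g(8)) = f(7) = 8, f(g(9)) = f(3) = 9.
Hence f ∘ g = [3 7 4 2 1 6 5 8 9].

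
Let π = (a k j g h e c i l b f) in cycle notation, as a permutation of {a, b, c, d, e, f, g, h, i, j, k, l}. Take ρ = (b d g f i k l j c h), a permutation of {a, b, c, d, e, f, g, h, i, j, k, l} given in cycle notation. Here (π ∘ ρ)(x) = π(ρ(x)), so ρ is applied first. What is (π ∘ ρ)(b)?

First apply ρ: ρ(b) = d, then π(d) = d. Thus (π ∘ ρ)(b) = d.

d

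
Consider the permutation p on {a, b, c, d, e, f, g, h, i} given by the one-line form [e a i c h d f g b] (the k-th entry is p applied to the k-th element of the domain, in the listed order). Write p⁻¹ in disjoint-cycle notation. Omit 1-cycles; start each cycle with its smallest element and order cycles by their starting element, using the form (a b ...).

First write p in disjoint cycles: (a e h g f d c i b).
Reversing each cycle (and rotating so the smallest element leads) gives p⁻¹ = (a b i c d f g h e).

(a b i c d f g h e)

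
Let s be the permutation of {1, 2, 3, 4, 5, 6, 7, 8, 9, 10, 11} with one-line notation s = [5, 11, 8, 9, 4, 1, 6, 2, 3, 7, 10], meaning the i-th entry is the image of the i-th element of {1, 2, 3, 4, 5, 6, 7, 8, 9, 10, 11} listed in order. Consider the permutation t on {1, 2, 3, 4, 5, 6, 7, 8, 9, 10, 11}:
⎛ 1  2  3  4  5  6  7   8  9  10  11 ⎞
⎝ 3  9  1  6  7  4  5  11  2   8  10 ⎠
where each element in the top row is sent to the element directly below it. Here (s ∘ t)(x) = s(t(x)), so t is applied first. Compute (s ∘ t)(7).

(s ∘ t)(7) = s(t(7)). t(7) = 5, then s(5) = 4. So (s ∘ t)(7) = 4.

4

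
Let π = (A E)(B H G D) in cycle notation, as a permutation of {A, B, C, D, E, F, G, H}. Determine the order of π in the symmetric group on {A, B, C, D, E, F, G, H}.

The cycle type of π is (4, 2, 1, 1).
The order is lcm(4, 2) = 4.

4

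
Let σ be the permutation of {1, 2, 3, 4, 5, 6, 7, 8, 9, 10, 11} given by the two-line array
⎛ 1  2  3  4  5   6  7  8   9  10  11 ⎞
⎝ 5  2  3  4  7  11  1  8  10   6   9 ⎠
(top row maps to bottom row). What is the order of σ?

The disjoint-cycle form of σ has cycle lengths 4, 3, 1, 1, 1, 1.
The order of σ is the least common multiple of its cycle lengths: lcm(4, 3) = 12.

12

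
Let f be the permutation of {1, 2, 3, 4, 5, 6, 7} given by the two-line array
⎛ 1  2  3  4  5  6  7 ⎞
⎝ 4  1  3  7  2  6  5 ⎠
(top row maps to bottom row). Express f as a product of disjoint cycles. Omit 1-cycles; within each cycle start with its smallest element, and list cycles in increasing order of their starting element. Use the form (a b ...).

(1 4 7 5 2)

From 1: 1 → 4 → 7 → 5 → 2 → 1, closing the cycle (1 4 7 5 2).
Repeating from the next unused element and collecting all non-trivial cycles gives (1 4 7 5 2).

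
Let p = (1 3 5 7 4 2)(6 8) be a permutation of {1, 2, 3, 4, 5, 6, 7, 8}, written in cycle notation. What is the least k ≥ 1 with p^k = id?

6

The cycle type of p is (6, 2).
The order is lcm(6, 2) = 6.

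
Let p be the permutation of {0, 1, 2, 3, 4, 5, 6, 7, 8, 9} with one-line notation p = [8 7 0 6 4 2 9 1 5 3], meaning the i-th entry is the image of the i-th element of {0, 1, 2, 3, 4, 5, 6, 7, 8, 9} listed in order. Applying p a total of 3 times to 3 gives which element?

Tracing 3 → 6 → … returns to 3 after 3 steps, so 3 lies in a 3-cycle (3, 6, 9).
Powers repeat with period 3 on this cycle, and 3 mod 3 = 0, so p^3(3) = p^0(3).
So p^3(3) = 3.

3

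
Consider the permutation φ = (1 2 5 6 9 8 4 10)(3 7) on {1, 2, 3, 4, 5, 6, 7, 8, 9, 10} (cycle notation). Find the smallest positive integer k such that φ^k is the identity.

8

The cycle type of φ is (8, 2).
The order is lcm(8, 2) = 8.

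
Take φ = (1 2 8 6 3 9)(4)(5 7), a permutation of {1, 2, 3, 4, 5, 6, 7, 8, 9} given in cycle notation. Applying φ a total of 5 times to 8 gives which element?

8 lies in the 6-cycle (1 2 8 6 3 9).
Stepping 5 places around the cycle: 8 → 6 → 3 → 9 → 1 → 2.

2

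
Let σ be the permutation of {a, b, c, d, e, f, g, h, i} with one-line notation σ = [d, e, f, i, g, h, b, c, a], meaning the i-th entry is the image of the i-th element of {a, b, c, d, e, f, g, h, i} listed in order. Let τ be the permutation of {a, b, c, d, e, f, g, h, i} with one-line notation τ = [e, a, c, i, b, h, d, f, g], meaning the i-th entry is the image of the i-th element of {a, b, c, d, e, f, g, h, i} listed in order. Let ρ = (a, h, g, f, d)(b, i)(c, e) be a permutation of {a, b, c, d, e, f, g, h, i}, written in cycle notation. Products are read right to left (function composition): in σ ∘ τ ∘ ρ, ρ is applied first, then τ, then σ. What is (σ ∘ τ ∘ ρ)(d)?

Apply the permutations in order: ρ(d) = a, then τ(a) = e, then σ(e) = g. So (σ ∘ τ ∘ ρ)(d) = g.

g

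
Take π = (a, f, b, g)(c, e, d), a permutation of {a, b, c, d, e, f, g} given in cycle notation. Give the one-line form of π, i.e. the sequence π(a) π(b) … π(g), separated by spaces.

Reading each image from the cycles: a↦f, b↦g, c↦e, d↦c, e↦d, f↦b, g↦a.
Listing these in domain order gives f g e c d b a.

f g e c d b a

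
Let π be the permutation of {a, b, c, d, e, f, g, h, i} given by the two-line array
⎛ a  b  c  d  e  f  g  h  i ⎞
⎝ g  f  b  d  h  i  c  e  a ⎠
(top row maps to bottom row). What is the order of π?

6

The disjoint-cycle form of π has cycle lengths 6, 2, 1.
The order is lcm(6, 2) = 6.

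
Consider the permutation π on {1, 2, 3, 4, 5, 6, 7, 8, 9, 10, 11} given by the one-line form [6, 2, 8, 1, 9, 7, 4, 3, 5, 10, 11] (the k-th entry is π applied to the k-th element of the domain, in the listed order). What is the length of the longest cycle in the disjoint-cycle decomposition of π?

4

Decomposing into disjoint cycles gives (1, 6, 7, 4)(3, 8)(5, 9); the longest has length 4.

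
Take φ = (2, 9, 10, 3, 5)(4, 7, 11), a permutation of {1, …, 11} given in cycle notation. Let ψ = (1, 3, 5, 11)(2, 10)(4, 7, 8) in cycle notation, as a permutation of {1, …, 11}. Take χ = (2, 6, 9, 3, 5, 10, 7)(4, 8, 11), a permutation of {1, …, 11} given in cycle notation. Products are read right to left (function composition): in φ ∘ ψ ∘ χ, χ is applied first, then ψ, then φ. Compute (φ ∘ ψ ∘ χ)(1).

(φ ∘ ψ ∘ χ)(1) = φ(ψ(χ(1))). χ(1) = 1, then ψ(1) = 3, then φ(3) = 5, so the result is 5.

5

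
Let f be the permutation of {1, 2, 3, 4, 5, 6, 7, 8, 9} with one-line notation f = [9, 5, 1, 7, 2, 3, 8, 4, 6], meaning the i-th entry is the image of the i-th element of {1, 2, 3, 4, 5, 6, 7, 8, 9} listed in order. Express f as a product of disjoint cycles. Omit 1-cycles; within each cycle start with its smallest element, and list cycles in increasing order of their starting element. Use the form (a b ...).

(1 9 6 3)(2 5)(4 7 8)

Iterating f from 1 gives 1 → 9 → 6 → 3 → 1; that is the 4-cycle (1 9 6 3).
Continuing from each remaining unvisited element yields (1 9 6 3)(2 5)(4 7 8).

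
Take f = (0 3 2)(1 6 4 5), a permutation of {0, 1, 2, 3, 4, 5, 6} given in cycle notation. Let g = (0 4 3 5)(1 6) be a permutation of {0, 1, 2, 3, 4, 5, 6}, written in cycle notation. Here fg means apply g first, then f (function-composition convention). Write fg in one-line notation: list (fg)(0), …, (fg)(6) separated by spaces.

5 4 0 1 2 3 6

For each element, apply g then f: 0 → 4 → 5; 1 → 6 → 4; 2 → 2 → 0; 3 → 5 → 1; 4 → 3 → 2; 5 → 0 → 3; 6 → 1 → 6.
So fg in one-line form is 5 4 0 1 2 3 6.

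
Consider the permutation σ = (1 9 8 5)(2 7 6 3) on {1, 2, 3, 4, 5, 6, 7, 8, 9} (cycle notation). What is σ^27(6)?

6 lies in the 4-cycle (2 7 6 3).
Powers repeat with period 4 on this cycle, and 27 mod 4 = 3, so σ^27(6) = σ^3(6).
Stepping 3 places around the cycle: 6 → 3 → 2 → 7.

7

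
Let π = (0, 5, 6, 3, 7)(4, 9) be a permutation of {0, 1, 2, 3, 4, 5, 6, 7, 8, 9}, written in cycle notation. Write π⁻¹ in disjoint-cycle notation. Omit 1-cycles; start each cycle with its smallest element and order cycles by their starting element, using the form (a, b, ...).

(0, 7, 3, 6, 5)(4, 9)

If π sends a → b within a cycle, π⁻¹ sends b → a; equivalently, reverse each cycle.
After reversing and putting each cycle's least element first, π⁻¹ = (0, 7, 3, 6, 5)(4, 9).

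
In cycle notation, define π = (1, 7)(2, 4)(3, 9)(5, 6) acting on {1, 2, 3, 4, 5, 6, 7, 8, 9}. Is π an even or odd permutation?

The cycle lengths are 2, 2, 2, 2, 1.
A cycle of length ℓ contributes ℓ−1 transpositions, so π is a product of 1 + 1 + 1 + 1 = 4 transpositions — even.

even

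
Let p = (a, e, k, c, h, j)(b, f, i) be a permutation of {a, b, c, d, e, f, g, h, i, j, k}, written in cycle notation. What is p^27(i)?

i lies in the 3-cycle (b, f, i).
On a 3-cycle, p^3 is the identity, so p^27 = p^0 there (27 ≡ 0 mod 3).
So p^27(i) = i.

i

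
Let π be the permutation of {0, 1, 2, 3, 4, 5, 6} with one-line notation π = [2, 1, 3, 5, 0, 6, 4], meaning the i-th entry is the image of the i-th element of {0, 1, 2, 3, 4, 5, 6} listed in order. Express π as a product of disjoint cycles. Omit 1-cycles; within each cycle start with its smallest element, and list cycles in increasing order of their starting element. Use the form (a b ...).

(0 2 3 5 6 4)

Start at 0 and follow images: 0 → 2 → 3 → 5 → 6 → 4 → 0, giving the cycle (0 2 3 5 6 4).
Repeating from the next unused element and collecting all non-trivial cycles gives (0 2 3 5 6 4).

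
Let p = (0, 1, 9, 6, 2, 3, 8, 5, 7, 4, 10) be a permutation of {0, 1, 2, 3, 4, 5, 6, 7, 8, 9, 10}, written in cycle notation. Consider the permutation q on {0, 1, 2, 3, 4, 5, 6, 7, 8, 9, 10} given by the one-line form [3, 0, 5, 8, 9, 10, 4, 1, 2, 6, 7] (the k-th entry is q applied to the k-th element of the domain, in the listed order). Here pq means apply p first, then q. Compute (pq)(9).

p(9) = 6, then q(6) = 4; composing gives (pq)(9) = 4.

4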